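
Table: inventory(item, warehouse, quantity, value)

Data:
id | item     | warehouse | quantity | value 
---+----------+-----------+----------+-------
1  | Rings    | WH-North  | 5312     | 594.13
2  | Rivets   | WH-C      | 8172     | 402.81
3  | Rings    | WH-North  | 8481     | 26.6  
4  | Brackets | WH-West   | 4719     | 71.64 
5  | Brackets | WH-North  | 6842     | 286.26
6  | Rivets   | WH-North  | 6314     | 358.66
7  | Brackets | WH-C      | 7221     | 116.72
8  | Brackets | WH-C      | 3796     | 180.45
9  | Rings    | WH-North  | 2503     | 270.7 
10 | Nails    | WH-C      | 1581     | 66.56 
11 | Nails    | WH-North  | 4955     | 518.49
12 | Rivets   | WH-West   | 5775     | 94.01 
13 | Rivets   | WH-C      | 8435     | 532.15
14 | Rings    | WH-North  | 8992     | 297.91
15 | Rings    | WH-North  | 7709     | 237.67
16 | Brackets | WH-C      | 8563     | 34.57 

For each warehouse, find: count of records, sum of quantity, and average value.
SELECT warehouse,
       COUNT(*) as cnt,
       SUM(quantity) as total_quantity,
       AVG(value) as avg_value
FROM inventory
GROUP BY warehouse

Result:
  WH-C: 6 records, 37768 total quantity, 222.21 avg value
  WH-North: 8 records, 51108 total quantity, 323.80 avg value
  WH-West: 2 records, 10494 total quantity, 82.83 avg value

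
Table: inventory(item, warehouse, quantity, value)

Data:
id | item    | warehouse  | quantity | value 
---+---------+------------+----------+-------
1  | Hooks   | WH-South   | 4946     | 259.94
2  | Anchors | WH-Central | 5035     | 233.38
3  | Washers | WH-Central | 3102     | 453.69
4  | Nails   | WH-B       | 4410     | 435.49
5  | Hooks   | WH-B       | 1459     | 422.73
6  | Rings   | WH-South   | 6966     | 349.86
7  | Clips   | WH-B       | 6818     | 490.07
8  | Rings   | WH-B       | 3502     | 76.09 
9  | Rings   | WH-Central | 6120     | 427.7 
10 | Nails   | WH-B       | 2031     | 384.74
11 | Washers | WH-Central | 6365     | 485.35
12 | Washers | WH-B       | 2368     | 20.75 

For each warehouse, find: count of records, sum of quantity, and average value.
SELECT warehouse,
       COUNT(*) as cnt,
       SUM(quantity) as total_quantity,
       AVG(value) as avg_value
FROM inventory
GROUP BY warehouse

Result:
  WH-B: 6 records, 20588 total quantity, 304.98 avg value
  WH-Central: 4 records, 20622 total quantity, 400.03 avg value
  WH-South: 2 records, 11912 total quantity, 304.90 avg value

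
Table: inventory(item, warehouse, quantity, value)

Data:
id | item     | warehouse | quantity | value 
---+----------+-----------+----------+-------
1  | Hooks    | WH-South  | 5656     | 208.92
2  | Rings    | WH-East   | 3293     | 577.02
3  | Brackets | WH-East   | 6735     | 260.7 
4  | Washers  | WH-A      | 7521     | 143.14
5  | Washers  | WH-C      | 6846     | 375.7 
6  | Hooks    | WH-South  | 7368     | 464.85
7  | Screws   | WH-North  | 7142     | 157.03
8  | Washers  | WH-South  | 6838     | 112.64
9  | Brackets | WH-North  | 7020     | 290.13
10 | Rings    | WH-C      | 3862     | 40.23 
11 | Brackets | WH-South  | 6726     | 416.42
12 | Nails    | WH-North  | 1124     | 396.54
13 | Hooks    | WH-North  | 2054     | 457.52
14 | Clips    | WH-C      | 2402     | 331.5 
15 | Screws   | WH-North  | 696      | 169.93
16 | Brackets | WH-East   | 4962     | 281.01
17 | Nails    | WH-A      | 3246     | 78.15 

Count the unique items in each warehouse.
SELECT warehouse, COUNT(DISTINCT item)
FROM inventory
GROUP BY warehouse

Result:
  WH-A: 2 distinct
  WH-C: 3 distinct
  WH-East: 2 distinct
  WH-North: 4 distinct
  WH-South: 3 distinct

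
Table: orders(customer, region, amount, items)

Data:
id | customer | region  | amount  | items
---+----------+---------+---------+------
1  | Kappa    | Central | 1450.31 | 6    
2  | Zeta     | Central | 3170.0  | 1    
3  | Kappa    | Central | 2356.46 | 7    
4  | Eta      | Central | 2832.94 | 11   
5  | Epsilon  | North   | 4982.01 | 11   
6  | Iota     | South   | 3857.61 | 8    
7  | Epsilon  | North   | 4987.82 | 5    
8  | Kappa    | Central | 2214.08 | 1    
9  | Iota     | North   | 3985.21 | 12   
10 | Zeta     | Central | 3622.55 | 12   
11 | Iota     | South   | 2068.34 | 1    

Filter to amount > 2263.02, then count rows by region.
SELECT region, COUNT(*)
FROM orders
WHERE amount > 2263.02
GROUP BY region

Note: WHERE filters rows before grouping.

Result:
  Central: 4
  North: 3
  South: 1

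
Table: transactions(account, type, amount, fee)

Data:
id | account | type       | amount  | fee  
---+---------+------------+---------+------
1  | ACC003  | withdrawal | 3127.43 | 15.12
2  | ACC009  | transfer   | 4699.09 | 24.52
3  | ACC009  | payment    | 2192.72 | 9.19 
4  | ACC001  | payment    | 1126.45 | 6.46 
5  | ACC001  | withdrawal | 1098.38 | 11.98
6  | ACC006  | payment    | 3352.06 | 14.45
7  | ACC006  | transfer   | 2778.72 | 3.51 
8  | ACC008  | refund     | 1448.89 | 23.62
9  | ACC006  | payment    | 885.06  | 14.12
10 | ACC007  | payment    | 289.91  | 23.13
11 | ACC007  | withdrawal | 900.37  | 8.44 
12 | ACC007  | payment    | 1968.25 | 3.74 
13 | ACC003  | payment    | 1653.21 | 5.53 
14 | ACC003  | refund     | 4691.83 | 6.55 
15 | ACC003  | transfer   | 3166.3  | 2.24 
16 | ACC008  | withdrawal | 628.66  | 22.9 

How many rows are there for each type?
SELECT type, COUNT(*) as count
FROM transactions
GROUP BY type

Result:
  payment: 7
  refund: 2
  transfer: 3
  withdrawal: 4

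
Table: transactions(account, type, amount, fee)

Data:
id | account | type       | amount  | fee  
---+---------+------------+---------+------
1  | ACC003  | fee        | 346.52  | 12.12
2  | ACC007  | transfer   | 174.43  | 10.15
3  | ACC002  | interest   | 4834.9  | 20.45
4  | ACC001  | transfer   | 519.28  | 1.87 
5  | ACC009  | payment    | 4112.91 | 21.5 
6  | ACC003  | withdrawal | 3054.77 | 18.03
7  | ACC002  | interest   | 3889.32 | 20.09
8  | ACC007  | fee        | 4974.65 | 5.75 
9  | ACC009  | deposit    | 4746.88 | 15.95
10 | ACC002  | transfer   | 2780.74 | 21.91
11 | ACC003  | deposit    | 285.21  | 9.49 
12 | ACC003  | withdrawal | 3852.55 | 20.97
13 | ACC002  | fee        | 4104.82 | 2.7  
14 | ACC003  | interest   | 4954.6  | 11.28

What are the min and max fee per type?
SELECT type, MIN(fee), MAX(fee)
FROM transactions
GROUP BY type

Result:
  deposit: min=9.49, max=15.95
  fee: min=2.70, max=12.12
  interest: min=11.28, max=20.45
  payment: min=21.50, max=21.50
  transfer: min=1.87, max=21.91
  withdrawal: min=18.03, max=20.97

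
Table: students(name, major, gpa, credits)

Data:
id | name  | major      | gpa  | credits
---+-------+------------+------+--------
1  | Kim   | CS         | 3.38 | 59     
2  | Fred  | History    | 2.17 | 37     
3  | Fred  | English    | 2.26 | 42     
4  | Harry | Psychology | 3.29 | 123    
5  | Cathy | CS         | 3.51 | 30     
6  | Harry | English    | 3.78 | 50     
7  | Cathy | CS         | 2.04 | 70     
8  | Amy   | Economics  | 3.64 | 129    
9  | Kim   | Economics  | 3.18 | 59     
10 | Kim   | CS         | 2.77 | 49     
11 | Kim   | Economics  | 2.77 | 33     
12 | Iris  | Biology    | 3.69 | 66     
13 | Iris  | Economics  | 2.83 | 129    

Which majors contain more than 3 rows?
SELECT major, COUNT(*) as cnt
FROM students
GROUP BY major
HAVING COUNT(*) > 3

Result:
  CS: 4
  Economics: 4

Note: HAVING filters groups after aggregation, WHERE filters rows before.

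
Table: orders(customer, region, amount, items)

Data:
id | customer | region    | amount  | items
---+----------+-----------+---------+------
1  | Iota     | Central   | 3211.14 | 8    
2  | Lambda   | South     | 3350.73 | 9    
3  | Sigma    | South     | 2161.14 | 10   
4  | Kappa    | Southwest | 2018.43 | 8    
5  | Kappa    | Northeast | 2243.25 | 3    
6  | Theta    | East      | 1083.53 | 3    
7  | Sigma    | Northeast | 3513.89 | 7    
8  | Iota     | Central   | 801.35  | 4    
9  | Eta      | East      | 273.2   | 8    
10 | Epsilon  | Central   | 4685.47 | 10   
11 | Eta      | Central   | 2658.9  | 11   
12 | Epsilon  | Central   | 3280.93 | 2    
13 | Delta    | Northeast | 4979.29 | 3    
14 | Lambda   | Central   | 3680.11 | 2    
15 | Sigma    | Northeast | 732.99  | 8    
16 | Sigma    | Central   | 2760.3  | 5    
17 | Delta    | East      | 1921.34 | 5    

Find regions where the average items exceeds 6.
SELECT region, AVG(items)
FROM orders
GROUP BY region
HAVING AVG(items) > 6

Result:
  South: avg=9.50
  Southwest: avg=8.00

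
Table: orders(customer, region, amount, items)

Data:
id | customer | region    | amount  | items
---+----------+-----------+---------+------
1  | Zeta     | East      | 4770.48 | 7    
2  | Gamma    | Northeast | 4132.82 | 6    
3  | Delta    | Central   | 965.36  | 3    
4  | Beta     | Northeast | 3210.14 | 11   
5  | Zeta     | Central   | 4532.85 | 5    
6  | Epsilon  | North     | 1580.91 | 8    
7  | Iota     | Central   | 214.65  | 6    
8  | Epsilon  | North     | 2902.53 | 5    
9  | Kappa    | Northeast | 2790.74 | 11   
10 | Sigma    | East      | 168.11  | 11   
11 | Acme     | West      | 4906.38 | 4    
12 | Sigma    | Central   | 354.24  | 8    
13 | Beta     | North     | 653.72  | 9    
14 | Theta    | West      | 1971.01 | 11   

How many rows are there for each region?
SELECT region, COUNT(*) as count
FROM orders
GROUP BY region

Result:
  Central: 4
  East: 2
  North: 3
  Northeast: 3
  West: 2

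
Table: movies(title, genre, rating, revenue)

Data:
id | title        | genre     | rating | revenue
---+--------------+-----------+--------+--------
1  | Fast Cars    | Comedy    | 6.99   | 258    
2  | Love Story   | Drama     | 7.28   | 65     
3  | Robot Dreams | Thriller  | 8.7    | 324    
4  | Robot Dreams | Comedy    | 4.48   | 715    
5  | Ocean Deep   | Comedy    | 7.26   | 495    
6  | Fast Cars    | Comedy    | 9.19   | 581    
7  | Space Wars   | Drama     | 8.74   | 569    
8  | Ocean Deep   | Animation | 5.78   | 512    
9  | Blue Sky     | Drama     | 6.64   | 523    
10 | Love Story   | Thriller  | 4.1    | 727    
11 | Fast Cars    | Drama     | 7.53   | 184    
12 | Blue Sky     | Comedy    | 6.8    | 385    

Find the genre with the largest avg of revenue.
SELECT genre, AVG(revenue) as val
FROM movies
GROUP BY genre
ORDER BY val DESC
LIMIT 1

Result: Thriller with avg(revenue) = 525.50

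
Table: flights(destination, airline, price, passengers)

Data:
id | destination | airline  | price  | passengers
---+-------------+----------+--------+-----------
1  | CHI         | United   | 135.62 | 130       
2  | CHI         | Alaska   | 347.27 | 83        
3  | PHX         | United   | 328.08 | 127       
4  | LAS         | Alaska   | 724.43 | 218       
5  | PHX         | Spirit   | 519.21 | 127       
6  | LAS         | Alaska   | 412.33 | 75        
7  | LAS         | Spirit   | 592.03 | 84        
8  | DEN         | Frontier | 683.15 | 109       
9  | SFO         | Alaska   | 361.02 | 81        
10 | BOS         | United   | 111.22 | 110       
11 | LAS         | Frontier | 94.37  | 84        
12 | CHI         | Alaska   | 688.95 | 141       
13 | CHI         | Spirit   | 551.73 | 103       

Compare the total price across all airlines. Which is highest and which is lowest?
SELECT airline, SUM(price)
FROM flights
GROUP BY airline
ORDER BY SUM(price)

All groups:
  United: 574.92
  Frontier: 777.52
  Spirit: 1662.97
  Alaska: 2534.00

Highest: Alaska (2534.00)
Lowest: United (574.92)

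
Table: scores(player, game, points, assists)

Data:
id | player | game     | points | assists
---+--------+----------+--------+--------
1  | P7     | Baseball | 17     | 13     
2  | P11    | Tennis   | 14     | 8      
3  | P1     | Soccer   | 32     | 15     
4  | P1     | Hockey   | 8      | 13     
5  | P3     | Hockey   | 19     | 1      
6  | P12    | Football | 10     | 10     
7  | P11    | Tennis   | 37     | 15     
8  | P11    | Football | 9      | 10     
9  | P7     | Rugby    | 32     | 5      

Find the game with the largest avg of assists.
SELECT game, AVG(assists) as val
FROM scores
GROUP BY game
ORDER BY val DESC
LIMIT 1

Result: Soccer with avg(assists) = 15.00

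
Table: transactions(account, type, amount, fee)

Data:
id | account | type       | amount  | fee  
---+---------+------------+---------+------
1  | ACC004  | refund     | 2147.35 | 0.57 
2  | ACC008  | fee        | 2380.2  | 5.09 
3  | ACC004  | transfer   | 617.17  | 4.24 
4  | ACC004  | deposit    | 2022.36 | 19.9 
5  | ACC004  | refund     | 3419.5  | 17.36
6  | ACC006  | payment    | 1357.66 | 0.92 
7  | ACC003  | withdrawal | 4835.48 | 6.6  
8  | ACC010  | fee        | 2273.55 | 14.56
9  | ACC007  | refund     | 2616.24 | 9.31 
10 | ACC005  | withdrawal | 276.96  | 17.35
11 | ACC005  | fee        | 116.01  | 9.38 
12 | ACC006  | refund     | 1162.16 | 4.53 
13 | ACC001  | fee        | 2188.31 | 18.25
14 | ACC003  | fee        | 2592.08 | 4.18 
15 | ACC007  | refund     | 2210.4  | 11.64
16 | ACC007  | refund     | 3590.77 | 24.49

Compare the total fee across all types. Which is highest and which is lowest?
SELECT type, SUM(fee)
FROM transactions
GROUP BY type
ORDER BY SUM(fee)

All groups:
  payment: 0.92
  transfer: 4.24
  deposit: 19.90
  withdrawal: 23.95
  fee: 51.46
  refund: 67.90

Highest: refund (67.90)
Lowest: payment (0.92)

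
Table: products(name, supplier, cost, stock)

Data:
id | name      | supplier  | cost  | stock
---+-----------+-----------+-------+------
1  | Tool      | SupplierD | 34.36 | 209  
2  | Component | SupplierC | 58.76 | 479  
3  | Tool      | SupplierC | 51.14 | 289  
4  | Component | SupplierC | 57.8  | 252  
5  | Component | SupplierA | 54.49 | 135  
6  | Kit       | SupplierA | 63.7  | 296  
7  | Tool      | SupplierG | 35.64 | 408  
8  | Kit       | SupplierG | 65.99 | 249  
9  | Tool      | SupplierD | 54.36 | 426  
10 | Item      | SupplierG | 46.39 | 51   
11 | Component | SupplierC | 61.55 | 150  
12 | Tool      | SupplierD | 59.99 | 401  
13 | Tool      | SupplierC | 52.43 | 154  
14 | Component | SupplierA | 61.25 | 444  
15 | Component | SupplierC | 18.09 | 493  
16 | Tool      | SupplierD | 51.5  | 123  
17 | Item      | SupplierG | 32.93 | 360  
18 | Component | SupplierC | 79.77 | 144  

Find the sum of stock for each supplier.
SELECT supplier, SUM(stock) as result
FROM products
GROUP BY supplier

Result:
  SupplierA: 875
  SupplierC: 1961
  SupplierD: 1159
  SupplierG: 1068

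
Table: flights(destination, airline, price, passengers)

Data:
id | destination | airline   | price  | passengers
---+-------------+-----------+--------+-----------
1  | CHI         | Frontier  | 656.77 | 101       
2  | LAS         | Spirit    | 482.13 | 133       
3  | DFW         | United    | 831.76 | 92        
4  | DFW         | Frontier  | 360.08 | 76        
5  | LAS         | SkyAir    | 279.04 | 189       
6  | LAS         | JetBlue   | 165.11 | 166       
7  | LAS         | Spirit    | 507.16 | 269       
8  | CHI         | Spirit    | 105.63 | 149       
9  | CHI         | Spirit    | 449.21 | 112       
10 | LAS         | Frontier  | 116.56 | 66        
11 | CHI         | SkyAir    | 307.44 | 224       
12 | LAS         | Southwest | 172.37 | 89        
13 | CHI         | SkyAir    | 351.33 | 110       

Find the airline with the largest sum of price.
SELECT airline, SUM(price) as val
FROM flights
GROUP BY airline
ORDER BY val DESC
LIMIT 1

Result: Spirit with sum(price) = 1544.13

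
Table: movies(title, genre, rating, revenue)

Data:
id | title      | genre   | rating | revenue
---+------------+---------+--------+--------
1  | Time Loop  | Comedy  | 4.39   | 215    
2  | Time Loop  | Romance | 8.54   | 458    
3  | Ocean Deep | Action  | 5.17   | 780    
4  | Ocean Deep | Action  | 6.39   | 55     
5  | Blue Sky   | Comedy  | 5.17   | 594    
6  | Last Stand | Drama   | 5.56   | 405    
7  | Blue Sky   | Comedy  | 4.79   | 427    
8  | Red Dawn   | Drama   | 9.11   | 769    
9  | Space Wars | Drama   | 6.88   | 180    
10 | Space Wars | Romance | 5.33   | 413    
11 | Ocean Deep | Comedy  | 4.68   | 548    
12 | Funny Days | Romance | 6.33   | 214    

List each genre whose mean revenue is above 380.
SELECT genre, AVG(revenue)
FROM movies
GROUP BY genre
HAVING AVG(revenue) > 380

Result:
  Action: avg=417.50
  Comedy: avg=446.00
  Drama: avg=451.33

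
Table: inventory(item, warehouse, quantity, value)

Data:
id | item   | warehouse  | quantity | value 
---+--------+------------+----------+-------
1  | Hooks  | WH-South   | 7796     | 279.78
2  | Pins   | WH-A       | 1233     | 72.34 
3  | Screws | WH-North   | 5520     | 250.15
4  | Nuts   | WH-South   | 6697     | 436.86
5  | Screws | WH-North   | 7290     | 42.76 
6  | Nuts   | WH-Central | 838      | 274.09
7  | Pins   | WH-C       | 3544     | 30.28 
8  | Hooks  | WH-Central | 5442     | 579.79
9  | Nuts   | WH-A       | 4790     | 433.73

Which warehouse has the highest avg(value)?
SELECT warehouse, AVG(value) as val
FROM inventory
GROUP BY warehouse
ORDER BY val DESC
LIMIT 1

Result: WH-Central with avg(value) = 426.94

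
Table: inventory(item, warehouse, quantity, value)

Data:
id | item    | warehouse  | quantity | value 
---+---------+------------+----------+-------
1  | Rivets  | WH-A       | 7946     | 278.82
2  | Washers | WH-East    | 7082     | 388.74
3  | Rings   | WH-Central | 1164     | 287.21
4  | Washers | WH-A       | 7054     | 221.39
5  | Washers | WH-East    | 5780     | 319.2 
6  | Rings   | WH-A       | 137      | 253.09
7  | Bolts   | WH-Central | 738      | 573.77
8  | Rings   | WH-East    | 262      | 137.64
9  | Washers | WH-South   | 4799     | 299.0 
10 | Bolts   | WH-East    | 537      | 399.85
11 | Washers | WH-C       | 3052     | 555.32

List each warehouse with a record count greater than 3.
SELECT warehouse, COUNT(*) as cnt
FROM inventory
GROUP BY warehouse
HAVING COUNT(*) > 3

Result:
  WH-East: 4

Note: HAVING filters groups after aggregation, WHERE filters rows before.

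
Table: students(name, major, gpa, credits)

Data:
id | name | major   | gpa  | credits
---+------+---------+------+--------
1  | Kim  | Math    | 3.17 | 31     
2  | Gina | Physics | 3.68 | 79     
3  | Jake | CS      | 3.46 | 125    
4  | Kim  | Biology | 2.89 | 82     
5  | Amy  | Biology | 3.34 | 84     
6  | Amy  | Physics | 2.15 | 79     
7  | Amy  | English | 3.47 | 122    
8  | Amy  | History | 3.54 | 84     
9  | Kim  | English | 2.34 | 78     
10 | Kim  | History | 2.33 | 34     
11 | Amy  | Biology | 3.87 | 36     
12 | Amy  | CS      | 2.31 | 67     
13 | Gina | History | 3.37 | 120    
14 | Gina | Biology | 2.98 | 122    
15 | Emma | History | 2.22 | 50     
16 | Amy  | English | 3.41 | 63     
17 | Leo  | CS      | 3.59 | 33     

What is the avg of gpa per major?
SELECT major, AVG(gpa) as result
FROM students
GROUP BY major

Result:
  Biology: 3.27
  CS: 3.12
  English: 3.07
  History: 2.87
  Math: 3.17
  Physics: 2.92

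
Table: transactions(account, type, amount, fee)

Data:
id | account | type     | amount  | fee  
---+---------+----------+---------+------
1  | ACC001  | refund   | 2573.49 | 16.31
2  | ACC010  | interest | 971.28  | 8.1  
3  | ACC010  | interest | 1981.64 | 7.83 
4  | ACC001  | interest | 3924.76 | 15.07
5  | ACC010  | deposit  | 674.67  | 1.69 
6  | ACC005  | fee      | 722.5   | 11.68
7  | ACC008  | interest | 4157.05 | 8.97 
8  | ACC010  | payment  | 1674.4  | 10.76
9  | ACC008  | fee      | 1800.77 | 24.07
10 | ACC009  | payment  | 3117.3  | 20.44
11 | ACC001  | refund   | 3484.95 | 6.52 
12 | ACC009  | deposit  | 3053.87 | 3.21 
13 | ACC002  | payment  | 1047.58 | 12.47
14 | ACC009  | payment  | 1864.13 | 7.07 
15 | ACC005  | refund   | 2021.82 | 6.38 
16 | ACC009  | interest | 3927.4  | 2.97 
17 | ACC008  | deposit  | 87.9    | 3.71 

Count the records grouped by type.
SELECT type, COUNT(*) as count
FROM transactions
GROUP BY type

Result:
  deposit: 3
  fee: 2
  interest: 5
  payment: 4
  refund: 3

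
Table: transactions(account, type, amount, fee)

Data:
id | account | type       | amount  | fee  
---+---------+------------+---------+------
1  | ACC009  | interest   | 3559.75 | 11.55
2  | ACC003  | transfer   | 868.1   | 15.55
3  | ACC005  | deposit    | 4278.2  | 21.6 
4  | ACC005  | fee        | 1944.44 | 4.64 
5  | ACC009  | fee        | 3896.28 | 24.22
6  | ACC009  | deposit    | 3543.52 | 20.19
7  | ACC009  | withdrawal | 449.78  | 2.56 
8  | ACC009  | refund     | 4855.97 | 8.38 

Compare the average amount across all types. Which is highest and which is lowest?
SELECT type, AVG(amount)
FROM transactions
GROUP BY type
ORDER BY AVG(amount)

All groups:
  withdrawal: 449.78
  transfer: 868.10
  fee: 2920.36
  interest: 3559.75
  deposit: 3910.86
  refund: 4855.97

Highest: refund (4855.97)
Lowest: withdrawal (449.78)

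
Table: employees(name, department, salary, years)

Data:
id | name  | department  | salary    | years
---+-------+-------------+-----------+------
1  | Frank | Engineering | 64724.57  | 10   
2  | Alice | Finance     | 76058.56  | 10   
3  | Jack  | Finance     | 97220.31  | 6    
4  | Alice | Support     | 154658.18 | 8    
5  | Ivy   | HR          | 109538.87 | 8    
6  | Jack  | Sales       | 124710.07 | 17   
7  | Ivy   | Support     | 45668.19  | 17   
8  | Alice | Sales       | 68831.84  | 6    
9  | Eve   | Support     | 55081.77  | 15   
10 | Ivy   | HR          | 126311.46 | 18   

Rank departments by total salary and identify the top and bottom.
SELECT department, SUM(salary)
FROM employees
GROUP BY department
ORDER BY SUM(salary)

All groups:
  Engineering: 64724.57
  Finance: 173278.87
  Sales: 193541.91
  HR: 235850.33
  Support: 255408.14

Highest: Support (255408.14)
Lowest: Engineering (64724.57)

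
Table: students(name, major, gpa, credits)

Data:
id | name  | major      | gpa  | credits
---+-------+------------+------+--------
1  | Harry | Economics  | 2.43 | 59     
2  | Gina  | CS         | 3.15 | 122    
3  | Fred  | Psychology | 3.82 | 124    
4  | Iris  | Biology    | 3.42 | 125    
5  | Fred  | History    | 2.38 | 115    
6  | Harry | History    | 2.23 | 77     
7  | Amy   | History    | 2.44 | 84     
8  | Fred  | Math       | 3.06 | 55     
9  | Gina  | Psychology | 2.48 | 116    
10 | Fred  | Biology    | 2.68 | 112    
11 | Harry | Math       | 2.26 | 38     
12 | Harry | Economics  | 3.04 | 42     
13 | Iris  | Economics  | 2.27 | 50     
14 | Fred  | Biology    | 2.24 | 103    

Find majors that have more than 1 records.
SELECT major, COUNT(*) as cnt
FROM students
GROUP BY major
HAVING COUNT(*) > 1

Result:
  Biology: 3
  Economics: 3
  History: 3
  Math: 2
  Psychology: 2

Note: HAVING filters groups after aggregation, WHERE filters rows before.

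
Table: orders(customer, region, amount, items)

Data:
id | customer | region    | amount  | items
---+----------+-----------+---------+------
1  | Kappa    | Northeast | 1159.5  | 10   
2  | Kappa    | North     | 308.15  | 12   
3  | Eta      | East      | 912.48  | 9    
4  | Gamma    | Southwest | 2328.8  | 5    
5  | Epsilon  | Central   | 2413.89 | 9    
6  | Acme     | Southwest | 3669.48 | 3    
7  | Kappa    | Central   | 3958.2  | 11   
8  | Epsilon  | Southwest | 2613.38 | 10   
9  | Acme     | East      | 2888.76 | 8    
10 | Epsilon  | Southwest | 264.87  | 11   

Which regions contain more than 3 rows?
SELECT region, COUNT(*) as cnt
FROM orders
GROUP BY region
HAVING COUNT(*) > 3

Result:
  Southwest: 4

Note: HAVING filters groups after aggregation, WHERE filters rows before.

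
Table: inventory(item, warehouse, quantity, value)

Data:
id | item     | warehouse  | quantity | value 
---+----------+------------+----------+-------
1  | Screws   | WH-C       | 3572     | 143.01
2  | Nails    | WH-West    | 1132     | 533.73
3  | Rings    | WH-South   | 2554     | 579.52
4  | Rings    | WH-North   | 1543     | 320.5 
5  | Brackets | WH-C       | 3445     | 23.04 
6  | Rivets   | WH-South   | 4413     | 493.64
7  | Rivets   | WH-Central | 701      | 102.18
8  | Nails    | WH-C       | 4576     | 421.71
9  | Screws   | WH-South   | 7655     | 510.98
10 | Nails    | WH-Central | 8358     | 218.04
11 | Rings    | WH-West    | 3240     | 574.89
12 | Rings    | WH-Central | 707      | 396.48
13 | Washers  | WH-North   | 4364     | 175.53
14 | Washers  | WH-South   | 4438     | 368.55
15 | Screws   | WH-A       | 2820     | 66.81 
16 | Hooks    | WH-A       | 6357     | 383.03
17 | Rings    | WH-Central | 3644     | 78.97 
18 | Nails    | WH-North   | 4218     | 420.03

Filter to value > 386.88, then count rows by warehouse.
SELECT warehouse, COUNT(*)
FROM inventory
WHERE value > 386.88
GROUP BY warehouse

Note: WHERE filters rows before grouping.

Result:
  WH-C: 1
  WH-Central: 1
  WH-North: 1
  WH-South: 3
  WH-West: 2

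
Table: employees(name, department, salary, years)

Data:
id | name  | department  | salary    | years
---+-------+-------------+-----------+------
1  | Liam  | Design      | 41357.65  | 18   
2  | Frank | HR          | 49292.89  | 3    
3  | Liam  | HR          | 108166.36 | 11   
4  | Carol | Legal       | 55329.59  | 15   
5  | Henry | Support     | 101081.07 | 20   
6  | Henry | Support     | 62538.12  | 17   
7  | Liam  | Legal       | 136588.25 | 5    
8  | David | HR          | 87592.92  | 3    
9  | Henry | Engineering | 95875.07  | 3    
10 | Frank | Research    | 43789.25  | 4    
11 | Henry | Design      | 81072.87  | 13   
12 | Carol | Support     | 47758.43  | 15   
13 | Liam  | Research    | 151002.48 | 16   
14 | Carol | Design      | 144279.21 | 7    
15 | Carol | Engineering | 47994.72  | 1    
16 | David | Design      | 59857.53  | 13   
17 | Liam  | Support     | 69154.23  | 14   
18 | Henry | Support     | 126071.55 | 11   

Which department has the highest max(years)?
SELECT department, MAX(years) as val
FROM employees
GROUP BY department
ORDER BY val DESC
LIMIT 1

Result: Support with max(years) = 20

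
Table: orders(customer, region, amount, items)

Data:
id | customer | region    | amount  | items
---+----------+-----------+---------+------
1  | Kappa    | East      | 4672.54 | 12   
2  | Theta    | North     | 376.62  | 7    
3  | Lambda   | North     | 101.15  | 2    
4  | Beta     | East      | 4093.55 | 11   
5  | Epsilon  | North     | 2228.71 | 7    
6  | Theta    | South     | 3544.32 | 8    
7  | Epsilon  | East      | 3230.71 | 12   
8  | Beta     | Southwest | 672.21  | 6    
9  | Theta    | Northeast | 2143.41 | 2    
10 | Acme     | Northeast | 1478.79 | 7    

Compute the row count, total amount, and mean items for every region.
SELECT region,
       COUNT(*) as cnt,
       SUM(amount) as total_amount,
       AVG(items) as avg_items
FROM orders
GROUP BY region

Result:
  East: 3 records, 11996.80 total amount, 11.67 avg items
  North: 3 records, 2706.48 total amount, 5.33 avg items
  Northeast: 2 records, 3622.20 total amount, 4.50 avg items
  South: 1 records, 3544.32 total amount, 8.00 avg items
  Southwest: 1 records, 672.21 total amount, 6.00 avg items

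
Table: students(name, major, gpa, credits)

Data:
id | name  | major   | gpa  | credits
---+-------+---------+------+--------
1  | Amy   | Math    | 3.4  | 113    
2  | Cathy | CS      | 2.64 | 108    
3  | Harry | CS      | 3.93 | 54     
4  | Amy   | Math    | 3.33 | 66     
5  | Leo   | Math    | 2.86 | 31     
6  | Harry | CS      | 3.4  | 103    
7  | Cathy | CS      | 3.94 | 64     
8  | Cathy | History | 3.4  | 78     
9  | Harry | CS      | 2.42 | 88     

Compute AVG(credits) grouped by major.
SELECT major, AVG(credits) as result
FROM students
GROUP BY major

Result:
  CS: 83.40
  History: 78.00
  Math: 70.00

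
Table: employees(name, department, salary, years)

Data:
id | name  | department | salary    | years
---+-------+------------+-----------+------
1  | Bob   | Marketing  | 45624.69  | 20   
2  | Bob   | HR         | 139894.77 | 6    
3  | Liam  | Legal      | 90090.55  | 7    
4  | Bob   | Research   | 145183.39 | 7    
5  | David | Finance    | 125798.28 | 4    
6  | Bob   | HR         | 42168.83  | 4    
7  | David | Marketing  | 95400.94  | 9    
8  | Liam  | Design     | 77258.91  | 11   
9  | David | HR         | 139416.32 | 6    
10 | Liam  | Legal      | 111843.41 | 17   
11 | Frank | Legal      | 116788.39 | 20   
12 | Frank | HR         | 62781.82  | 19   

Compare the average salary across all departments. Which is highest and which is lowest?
SELECT department, AVG(salary)
FROM employees
GROUP BY department
ORDER BY AVG(salary)

All groups:
  Marketing: 70512.82
  Design: 77258.91
  HR: 96065.44
  Legal: 106240.78
  Finance: 125798.28
  Research: 145183.39

Highest: Research (145183.39)
Lowest: Marketing (70512.82)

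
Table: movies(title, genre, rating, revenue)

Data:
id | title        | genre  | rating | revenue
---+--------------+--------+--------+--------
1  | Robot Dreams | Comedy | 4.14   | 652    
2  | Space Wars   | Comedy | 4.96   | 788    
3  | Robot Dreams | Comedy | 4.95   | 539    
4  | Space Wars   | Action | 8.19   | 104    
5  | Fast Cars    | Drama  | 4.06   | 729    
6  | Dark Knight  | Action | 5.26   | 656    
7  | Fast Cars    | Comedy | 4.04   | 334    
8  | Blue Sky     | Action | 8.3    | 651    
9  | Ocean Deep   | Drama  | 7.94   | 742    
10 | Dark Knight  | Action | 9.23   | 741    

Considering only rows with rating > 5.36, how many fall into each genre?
SELECT genre, COUNT(*)
FROM movies
WHERE rating > 5.36
GROUP BY genre

Note: WHERE filters rows before grouping.

Result:
  Action: 3
  Drama: 1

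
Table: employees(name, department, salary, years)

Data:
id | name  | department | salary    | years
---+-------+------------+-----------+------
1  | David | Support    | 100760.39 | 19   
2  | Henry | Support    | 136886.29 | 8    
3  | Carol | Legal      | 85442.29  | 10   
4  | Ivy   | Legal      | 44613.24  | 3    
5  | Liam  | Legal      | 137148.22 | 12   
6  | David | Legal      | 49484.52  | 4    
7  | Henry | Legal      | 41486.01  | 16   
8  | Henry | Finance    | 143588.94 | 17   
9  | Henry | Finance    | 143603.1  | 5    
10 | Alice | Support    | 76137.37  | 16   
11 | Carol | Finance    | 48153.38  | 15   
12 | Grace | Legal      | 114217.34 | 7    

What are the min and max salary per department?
SELECT department, MIN(salary), MAX(salary)
FROM employees
GROUP BY department

Result:
  Finance: min=48153.38, max=143603.10
  Legal: min=41486.01, max=137148.22
  Support: min=76137.37, max=136886.29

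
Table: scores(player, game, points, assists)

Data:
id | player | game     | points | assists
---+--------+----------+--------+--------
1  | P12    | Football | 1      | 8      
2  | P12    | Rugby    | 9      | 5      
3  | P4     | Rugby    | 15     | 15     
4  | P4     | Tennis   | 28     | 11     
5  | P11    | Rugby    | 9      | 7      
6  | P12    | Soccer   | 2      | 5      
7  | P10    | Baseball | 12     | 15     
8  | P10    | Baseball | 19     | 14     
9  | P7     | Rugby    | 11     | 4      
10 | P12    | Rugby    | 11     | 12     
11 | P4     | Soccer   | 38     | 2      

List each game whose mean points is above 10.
SELECT game, AVG(points)
FROM scores
GROUP BY game
HAVING AVG(points) > 10

Result:
  Baseball: avg=15.50
  Rugby: avg=11.00
  Soccer: avg=20.00
  Tennis: avg=28.00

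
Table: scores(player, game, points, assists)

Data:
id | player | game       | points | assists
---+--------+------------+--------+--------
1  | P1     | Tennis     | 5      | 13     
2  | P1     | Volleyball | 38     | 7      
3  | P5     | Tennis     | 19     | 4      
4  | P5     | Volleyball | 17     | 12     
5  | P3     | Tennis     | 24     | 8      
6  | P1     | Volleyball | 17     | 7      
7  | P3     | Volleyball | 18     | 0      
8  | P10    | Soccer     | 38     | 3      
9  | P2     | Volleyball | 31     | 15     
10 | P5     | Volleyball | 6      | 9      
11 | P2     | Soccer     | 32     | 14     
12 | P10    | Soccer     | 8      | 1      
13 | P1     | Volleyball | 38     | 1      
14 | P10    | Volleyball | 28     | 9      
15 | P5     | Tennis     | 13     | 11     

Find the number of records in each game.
SELECT game, COUNT(*) as count
FROM scores
GROUP BY game

Result:
  Soccer: 3
  Tennis: 4
  Volleyball: 8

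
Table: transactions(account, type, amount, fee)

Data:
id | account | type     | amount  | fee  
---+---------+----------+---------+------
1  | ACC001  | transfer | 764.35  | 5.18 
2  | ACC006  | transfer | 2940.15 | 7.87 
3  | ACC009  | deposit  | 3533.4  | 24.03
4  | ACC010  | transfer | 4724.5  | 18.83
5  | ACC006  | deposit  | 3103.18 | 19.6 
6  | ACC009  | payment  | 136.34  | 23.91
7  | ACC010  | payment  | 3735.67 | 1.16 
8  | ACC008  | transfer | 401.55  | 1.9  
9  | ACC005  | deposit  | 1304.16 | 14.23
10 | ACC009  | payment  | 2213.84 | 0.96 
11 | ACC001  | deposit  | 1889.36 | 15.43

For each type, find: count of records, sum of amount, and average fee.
SELECT type,
       COUNT(*) as cnt,
       SUM(amount) as total_amount,
       AVG(fee) as avg_fee
FROM transactions
GROUP BY type

Result:
  deposit: 4 records, 9830.10 total amount, 18.32 avg fee
  payment: 3 records, 6085.85 total amount, 8.68 avg fee
  transfer: 4 records, 8830.55 total amount, 8.45 avg fee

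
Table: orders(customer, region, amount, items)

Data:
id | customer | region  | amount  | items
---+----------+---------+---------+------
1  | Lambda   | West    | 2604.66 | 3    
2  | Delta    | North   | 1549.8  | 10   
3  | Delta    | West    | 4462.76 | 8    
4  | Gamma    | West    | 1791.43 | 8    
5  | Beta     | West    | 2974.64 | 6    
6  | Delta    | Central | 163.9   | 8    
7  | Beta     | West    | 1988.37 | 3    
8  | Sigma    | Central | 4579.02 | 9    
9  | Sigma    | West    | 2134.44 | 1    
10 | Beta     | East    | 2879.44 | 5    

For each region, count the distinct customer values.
SELECT region, COUNT(DISTINCT customer)
FROM orders
GROUP BY region

Result:
  Central: 2 distinct
  East: 1 distinct
  North: 1 distinct
  West: 5 distinct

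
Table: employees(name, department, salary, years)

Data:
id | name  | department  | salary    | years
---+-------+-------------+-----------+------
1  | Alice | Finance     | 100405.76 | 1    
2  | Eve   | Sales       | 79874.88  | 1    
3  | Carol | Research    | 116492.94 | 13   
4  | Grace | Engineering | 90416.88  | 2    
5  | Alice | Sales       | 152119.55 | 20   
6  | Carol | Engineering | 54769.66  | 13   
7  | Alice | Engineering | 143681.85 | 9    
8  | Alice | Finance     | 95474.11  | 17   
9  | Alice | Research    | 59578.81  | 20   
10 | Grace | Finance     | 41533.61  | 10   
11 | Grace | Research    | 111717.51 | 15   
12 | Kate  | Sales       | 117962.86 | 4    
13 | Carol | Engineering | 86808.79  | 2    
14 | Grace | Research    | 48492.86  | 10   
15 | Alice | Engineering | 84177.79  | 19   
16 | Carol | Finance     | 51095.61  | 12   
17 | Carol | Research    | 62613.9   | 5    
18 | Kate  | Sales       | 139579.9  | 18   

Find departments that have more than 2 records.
SELECT department, COUNT(*) as cnt
FROM employees
GROUP BY department
HAVING COUNT(*) > 2

Result:
  Engineering: 5
  Finance: 4
  Research: 5
  Sales: 4

Note: HAVING filters groups after aggregation, WHERE filters rows before.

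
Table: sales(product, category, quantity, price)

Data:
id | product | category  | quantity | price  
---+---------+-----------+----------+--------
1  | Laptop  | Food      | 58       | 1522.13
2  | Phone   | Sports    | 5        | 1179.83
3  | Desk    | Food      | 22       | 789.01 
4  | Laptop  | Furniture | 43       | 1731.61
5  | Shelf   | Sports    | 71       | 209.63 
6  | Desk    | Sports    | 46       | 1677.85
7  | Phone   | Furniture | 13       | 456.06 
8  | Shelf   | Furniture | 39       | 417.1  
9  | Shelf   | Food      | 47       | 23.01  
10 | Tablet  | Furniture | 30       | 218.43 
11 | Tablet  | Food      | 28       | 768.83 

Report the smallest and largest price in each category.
SELECT category, MIN(price), MAX(price)
FROM sales
GROUP BY category

Result:
  Food: min=23.01, max=1522.13
  Furniture: min=218.43, max=1731.61
  Sports: min=209.63, max=1677.85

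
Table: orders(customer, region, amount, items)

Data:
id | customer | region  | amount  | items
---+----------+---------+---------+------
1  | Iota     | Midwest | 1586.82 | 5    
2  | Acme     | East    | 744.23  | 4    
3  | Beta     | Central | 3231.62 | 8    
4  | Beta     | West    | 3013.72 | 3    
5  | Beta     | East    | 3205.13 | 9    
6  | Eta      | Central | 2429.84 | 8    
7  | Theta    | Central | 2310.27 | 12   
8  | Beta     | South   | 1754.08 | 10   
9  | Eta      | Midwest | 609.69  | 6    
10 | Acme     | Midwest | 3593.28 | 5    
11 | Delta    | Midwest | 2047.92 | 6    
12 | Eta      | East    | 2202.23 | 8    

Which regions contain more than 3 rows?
SELECT region, COUNT(*) as cnt
FROM orders
GROUP BY region
HAVING COUNT(*) > 3

Result:
  Midwest: 4

Note: HAVING filters groups after aggregation, WHERE filters rows before.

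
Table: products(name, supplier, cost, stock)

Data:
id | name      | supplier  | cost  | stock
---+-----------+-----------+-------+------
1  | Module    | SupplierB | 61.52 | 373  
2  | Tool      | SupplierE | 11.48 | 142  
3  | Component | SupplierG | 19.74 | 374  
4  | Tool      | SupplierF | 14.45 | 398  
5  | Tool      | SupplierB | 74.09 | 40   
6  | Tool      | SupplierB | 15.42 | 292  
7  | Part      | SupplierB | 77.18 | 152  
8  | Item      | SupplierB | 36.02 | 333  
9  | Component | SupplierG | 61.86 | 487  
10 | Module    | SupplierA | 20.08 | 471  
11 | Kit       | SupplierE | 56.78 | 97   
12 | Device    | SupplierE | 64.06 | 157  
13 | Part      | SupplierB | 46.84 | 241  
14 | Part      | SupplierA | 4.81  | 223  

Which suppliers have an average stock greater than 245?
SELECT supplier, AVG(stock)
FROM products
GROUP BY supplier
HAVING AVG(stock) > 245

Result:
  SupplierA: avg=347.00
  SupplierF: avg=398.00
  SupplierG: avg=430.50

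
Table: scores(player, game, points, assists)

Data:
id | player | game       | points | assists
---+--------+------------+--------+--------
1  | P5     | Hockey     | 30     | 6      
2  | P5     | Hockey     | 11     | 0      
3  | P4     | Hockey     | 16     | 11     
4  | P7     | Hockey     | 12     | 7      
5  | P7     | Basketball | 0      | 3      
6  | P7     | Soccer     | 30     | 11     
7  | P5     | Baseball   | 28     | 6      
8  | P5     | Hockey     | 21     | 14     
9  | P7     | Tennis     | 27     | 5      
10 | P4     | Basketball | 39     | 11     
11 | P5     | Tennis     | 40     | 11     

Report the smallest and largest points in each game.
SELECT game, MIN(points), MAX(points)
FROM scores
GROUP BY game

Result:
  Baseball: min=28, max=28
  Basketball: min=0, max=39
  Hockey: min=11, max=30
  Soccer: min=30, max=30
  Tennis: min=27, max=40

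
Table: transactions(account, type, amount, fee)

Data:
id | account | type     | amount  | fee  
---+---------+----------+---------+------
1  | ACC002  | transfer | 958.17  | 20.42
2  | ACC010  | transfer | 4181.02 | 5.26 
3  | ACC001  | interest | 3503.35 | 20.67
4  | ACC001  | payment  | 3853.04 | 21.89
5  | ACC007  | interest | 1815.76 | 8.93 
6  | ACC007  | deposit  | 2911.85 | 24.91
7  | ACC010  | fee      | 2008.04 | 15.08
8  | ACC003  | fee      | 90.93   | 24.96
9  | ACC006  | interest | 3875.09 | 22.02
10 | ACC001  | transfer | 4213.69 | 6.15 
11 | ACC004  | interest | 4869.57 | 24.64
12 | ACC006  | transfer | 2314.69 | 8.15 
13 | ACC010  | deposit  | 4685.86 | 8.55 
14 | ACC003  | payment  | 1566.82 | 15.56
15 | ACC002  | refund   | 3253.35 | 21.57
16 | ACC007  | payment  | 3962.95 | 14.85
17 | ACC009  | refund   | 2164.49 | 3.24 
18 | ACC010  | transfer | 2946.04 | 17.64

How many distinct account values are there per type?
SELECT type, COUNT(DISTINCT account)
FROM transactions
GROUP BY type

Result:
  deposit: 2 distinct
  fee: 2 distinct
  interest: 4 distinct
  payment: 3 distinct
  refund: 2 distinct
  transfer: 4 distinct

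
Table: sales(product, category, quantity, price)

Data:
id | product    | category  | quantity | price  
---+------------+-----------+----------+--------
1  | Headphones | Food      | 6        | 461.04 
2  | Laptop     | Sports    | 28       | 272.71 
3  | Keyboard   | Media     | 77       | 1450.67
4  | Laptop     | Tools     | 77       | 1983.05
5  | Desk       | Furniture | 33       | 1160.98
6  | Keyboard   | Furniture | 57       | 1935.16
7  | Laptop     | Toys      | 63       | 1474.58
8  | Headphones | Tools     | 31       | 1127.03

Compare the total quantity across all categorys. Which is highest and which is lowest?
SELECT category, SUM(quantity)
FROM sales
GROUP BY category
ORDER BY SUM(quantity)

All groups:
  Food: 6
  Sports: 28
  Toys: 63
  Media: 77
  Furniture: 90
  Tools: 108

Highest: Tools (108)
Lowest: Food (6)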